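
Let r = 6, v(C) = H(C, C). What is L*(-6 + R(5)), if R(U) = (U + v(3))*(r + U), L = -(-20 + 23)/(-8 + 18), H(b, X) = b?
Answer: -123/5 ≈ -24.600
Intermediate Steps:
v(C) = C
L = -3/10 ≈ -0.30000
R(U) = (3 + U)*(6 + U) (R(U) = (U + 3)*(6 + U) = (3 + U)*(6 + U))
L*(-6 + R(5)) = -3*(-6 + (18 + 5² + 9*5))/10 = -3*(-6 + (18 + 25 + 45))/10 = -3*(-6 + 88)/10 = -3/10*82 = -123/5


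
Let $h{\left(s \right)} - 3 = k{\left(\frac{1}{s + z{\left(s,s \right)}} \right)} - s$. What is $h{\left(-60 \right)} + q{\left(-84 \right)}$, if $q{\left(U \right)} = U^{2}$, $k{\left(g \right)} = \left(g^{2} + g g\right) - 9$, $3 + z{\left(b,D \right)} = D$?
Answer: $\frac{107567192}{15129} \approx 7110.0$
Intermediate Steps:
$z{\left(b,D \right)} = -3 + D$
$k{\left(g \right)} = -9 + 2 g^{2}$ ($k{\left(g \right)} = \left(g^{2} + g^{2}\right) - 9 = 2 g^{2} - 9 = -9 + 2 g^{2}$)
$h{\left(s \right)} = -6 - s + \frac{2}{\left(-3 + 2 s\right)^{2}}$ ($h{\left(s \right)} = 3 - \left(9 + s - \frac{2}{\left(s + \left(-3 + s\right)\right)^{2}}\right) = 3 - \left(9 + s - \frac{2}{\left(-3 + 2 s\right)^{2}}\right) = -6 - s + \frac{2}{\left(-3 + 2 s\right)^{2}}$)
$h{\left(-60 \right)} + q{\left(-84 \right)} = \left(-6 - -60 + \frac{2}{\left(-3 + 2 \left(-60\right)\right)^{2}}\right) + \left(-84\right)^{2} = \left(-6 + 60 + \frac{2}{\left(-3 - 120\right)^{2}}\right) + 7056 = \left(-6 + 60 + \frac{2}{15129}\right) + 7056 = \frac{816968}{15129} + 7056 = \frac{107567192}{15129}$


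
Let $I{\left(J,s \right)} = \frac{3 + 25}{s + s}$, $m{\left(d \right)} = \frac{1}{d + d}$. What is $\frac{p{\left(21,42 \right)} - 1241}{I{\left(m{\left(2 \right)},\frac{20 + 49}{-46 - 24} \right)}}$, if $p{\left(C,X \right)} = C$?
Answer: $\frac{4209}{49} \approx 85.898$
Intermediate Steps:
$m{\left(d \right)} = \frac{1}{2 d}$
$I{\left(J,s \right)} = \frac{14}{s}$ ($I{\left(J,s \right)} = \frac{28}{2 s} = 28 \frac{1}{2 s} = \frac{14}{s}$)
$\frac{p{\left(21,42 \right)} - 1241}{I{\left(m{\left(2 \right)},\frac{20 + 49}{-46 - 24} \right)}} = \frac{21 - 1241}{14 \frac{1}{\left(20 + 49\right) \frac{1}{-46 - 24}}} = - \frac{1220}{14 \frac{1}{69 \frac{1}{-70}}} = - \frac{1220}{14 \frac{1}{69 \left(- \frac{1}{70}\right)}} = - \frac{1220}{14 \frac{1}{- \frac{69}{70}}} = - \frac{1220}{14 \left(- \frac{70}{69}\right)} = - \frac{1220}{- \frac{980}{69}} = \left(-1220\right) \left(- \frac{69}{980}\right) = \frac{4209}{49}$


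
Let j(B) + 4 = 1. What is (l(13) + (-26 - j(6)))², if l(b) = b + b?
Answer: 9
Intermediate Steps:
j(B) = -3 (j(B) = -4 + 1 = -3)
l(b) = 2*b
(l(13) + (-26 - j(6)))² = (2*13 + (-26 - 1*(-3)))² = (26 + (-26 + 3))² = (26 - 23)² = 3² = 9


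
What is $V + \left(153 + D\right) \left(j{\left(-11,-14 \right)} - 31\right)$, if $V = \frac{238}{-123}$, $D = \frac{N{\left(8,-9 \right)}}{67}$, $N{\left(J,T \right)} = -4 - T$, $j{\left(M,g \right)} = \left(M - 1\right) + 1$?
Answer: $- \frac{52998442}{8241} \approx -6431.1$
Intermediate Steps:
$j{\left(M,g \right)} = M$ ($j{\left(M,g \right)} = \left(-1 + M\right) + 1 = M$)
$D = \frac{5}{67}$ ($D = \frac{-4 - -9}{67} = \left(-4 + 9\right) \frac{1}{67} = 5 \cdot \frac{1}{67} = \frac{5}{67} \approx 0.074627$)
$V = - \frac{238}{123}$ ($V = 238 \left(- \frac{1}{123}\right) = - \frac{238}{123} \approx -1.935$)
$V + \left(153 + D\right) \left(j{\left(-11,-14 \right)} - 31\right) = - \frac{238}{123} + \left(153 + \frac{5}{67}\right) \left(-11 - 31\right) = - \frac{238}{123} + \frac{10256}{67} \left(-42\right) = - \frac{238}{123} - \frac{430752}{67} = - \frac{52998442}{8241}$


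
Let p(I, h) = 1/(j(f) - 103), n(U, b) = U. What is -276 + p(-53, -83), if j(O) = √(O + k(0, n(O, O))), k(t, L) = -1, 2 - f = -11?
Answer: -2924875/10597 - 2*√3/10597 ≈ -276.01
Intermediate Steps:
f = 13 (f = 2 - 1*(-11) = 2 + 11 = 13)
j(O) = √(-1 + O) (j(O) = √(O - 1) = √(-1 + O))
p(I, h) = 1/(-103 + 2*√3) (p(I, h) = 1/(√(-1 + 13) - 103) = 1/(√12 - 103) = 1/(2*√3 - 103) = 1/(-103 + 2*√3))
-276 + p(-53, -83) = -276 + (-103/10597 - 2*√3/10597) = -2924875/10597 - 2*√3/10597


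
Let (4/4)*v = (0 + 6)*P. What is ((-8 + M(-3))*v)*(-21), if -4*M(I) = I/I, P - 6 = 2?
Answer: 8316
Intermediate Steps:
P = 8 (P = 6 + 2 = 8)
M(I) = -¼ (M(I) = -I/(4*I) = -¼*1 = -¼)
v = 48 (v = (0 + 6)*8 = 6*8 = 48)
((-8 + M(-3))*v)*(-21) = ((-8 - ¼)*48)*(-21) = -33/4*48*(-21) = -396*(-21) = 8316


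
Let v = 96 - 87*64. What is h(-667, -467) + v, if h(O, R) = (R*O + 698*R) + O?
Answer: -20616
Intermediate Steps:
h(O, R) = O + 698*R + O*R (h(O, R) = (O*R + 698*R) + O = (698*R + O*R) + O = O + 698*R + O*R)
v = -5472 (v = 96 - 5568 = -5472)
h(-667, -467) + v = (-667 + 698*(-467) - 667*(-467)) - 5472 = (-667 - 325966 + 311489) - 5472 = -15144 - 5472 = -20616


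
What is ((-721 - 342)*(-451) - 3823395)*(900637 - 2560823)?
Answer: 5551632100652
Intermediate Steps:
((-721 - 342)*(-451) - 3823395)*(900637 - 2560823) = (-1063*(-451) - 3823395)*(-1660186) = (479413 - 3823395)*(-1660186) = -3343982*(-1660186) = 5551632100652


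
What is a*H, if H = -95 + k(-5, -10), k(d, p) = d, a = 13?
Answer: -1300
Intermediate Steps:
H = -100 (H = -95 - 5 = -100)
a*H = 13*(-100) = -1300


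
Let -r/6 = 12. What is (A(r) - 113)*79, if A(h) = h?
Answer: -14615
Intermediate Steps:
r = -72 (r = -6*12 = -72)
(A(r) - 113)*79 = (-72 - 113)*79 = -185*79 = -14615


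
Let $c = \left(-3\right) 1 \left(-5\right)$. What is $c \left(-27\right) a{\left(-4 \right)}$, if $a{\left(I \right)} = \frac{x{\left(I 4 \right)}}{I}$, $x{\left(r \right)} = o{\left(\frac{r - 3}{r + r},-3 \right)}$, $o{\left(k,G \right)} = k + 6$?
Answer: $\frac{85455}{128} \approx 667.62$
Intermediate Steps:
$o{\left(k,G \right)} = 6 + k$
$x{\left(r \right)} = 6 + \frac{-3 + r}{2 r}$ ($x{\left(r \right)} = 6 + \frac{r - 3}{r + r} = 6 + \frac{-3 + r}{2 r}$)
$a{\left(I \right)} = \frac{-3 + 52 I}{8 I^{2}}$ ($a{\left(I \right)} = \frac{\frac{1}{2} \frac{1}{I 4} \left(-3 + 13 I 4\right)}{I} = \frac{\frac{1}{2} \frac{1}{4 I} \left(-3 + 13 \cdot 4 I\right)}{I} = \frac{\frac{1}{2} \frac{1}{4 I} \left(-3 + 52 I\right)}{I} = \frac{\frac{1}{8} \frac{1}{I} \left(-3 + 52 I\right)}{I} = \frac{-3 + 52 I}{8 I^{2}}$)
$c = 15$ ($c = \left(-3\right) \left(-5\right) = 15$)
$c \left(-27\right) a{\left(-4 \right)} = 15 \left(-27\right) \frac{-3 + 52 \left(-4\right)}{8 \cdot 16} = - 405 \cdot \frac{1}{8} \cdot \frac{1}{16} \left(-3 - 208\right) = - 405 \cdot \frac{1}{8} \cdot \frac{1}{16} \left(-211\right) = \left(-405\right) \left(- \frac{211}{128}\right) = \frac{85455}{128}$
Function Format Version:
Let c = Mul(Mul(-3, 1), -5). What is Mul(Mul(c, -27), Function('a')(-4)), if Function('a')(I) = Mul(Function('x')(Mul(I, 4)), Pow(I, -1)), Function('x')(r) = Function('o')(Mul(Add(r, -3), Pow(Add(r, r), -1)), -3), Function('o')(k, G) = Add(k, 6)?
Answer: Rational(85455, 128) ≈ 667.62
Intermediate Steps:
Function('o')(k, G) = Add(6, k)
Function('x')(r) = Add(6, Mul(Rational(1, 2), Pow(r, -1), Add(-3, r))) (Function('x')(r) = Add(6, Mul(Add(r, -3), Pow(Add(r, r), -1))) = Add(6, Mul(Add(-3, r), Pow(Mul(2, r), -1))) = Add(6, Mul(Add(-3, r), Mul(Rational(1, 2), Pow(r, -1)))) = Add(6, Mul(Rational(1, 2), Pow(r, -1), Add(-3, r))))
Function('a')(I) = Mul(Rational(1, 8), Pow(I, -2), Add(-3, Mul(52, I))) (Function('a')(I) = Mul(Mul(Rational(1, 2), Pow(Mul(I, 4), -1), Add(-3, Mul(13, Mul(I, 4)))), Pow(I, -1)) = Mul(Mul(Rational(1, 2), Pow(Mul(4, I), -1), Add(-3, Mul(13, Mul(4, I)))), Pow(I, -1)) = Mul(Mul(Rational(1, 2), Mul(Rational(1, 4), Pow(I, -1)), Add(-3, Mul(52, I))), Pow(I, -1)) = Mul(Mul(Rational(1, 8), Pow(I, -1), Add(-3, Mul(52, I))), Pow(I, -1)) = Mul(Rational(1, 8), Pow(I, -2), Add(-3, Mul(52, I))))
c = 15 (c = Mul(-3, -5) = 15)
Mul(Mul(c, -27), Function('a')(-4)) = Mul(Mul(15, -27), Mul(Rational(1, 8), Pow(-4, -2), Add(-3, Mul(52, -4)))) = Mul(-405, Mul(Rational(1, 8), Rational(1, 16), Add(-3, -208))) = Mul(-405, Mul(Rational(1, 8), Rational(1, 16), -211)) = Mul(-405, Rational(-211, 128)) = Rational(85455, 128)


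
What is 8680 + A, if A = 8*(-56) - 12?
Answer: 8220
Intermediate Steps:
A = -460 (A = -448 - 12 = -460)
8680 + A = 8680 - 460 = 8220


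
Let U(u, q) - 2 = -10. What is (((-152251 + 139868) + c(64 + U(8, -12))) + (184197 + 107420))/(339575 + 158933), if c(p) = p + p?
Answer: 139673/249254 ≈ 0.56036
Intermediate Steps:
U(u, q) = -8 (U(u, q) = 2 - 10 = -8)
c(p) = 2*p
(((-152251 + 139868) + c(64 + U(8, -12))) + (184197 + 107420))/(339575 + 158933) = (((-152251 + 139868) + 2*(64 - 8)) + (184197 + 107420))/(339575 + 158933) = ((-12383 + 2*56) + 291617)/498508 = ((-12383 + 112) + 291617)*(1/498508) = (-12271 + 291617)*(1/498508) = 279346*(1/498508) = 139673/249254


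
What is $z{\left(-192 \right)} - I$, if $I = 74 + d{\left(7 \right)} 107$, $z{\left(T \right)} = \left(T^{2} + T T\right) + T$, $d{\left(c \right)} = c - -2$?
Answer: $72499$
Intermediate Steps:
$d{\left(c \right)} = 2 + c$ ($d{\left(c \right)} = c + 2 = 2 + c$)
$z{\left(T \right)} = T + 2 T^{2}$ ($z{\left(T \right)} = \left(T^{2} + T^{2}\right) + T = 2 T^{2} + T = T + 2 T^{2}$)
$I = 1037$ ($I = 74 + \left(2 + 7\right) 107 = 74 + 9 \cdot 107 = 74 + 963 = 1037$)
$z{\left(-192 \right)} - I = - 192 \left(1 + 2 \left(-192\right)\right) - 1037 = - 192 \left(1 - 384\right) - 1037 = \left(-192\right) \left(-383\right) - 1037 = 73536 - 1037 = 72499$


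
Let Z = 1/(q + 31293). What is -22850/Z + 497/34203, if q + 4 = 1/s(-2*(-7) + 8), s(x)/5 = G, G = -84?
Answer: -114116603205019/159614 ≈ -7.1495e+8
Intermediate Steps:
s(x) = -420 (s(x) = 5*(-84) = -420)
q = -1681/420 (q = -4 + 1/(-420) = -4 - 1/420 = -1681/420 ≈ -4.0024)
Z = 420/13141379 (Z = 1/(-1681/420 + 31293) = 1/(13141379/420) = 420/13141379 ≈ 3.1960e-5)
-22850/Z + 497/34203 = -22850/420/13141379 + 497/34203 = -22850*13141379/420 + 497*(1/34203) = -30028051015/42 + 497/34203 = -114116603205019/159614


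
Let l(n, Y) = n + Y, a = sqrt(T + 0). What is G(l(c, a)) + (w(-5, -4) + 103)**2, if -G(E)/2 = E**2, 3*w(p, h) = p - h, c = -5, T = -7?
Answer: 94540/9 + 20*I*sqrt(7) ≈ 10504.0 + 52.915*I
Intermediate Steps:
w(p, h) = -h/3 + p/3 (w(p, h) = (p - h)/3 = -h/3 + p/3)
a = I*sqrt(7) (a = sqrt(-7 + 0) = sqrt(-7) = I*sqrt(7) ≈ 2.6458*I)
l(n, Y) = Y + n
G(E) = -2*E**2
G(l(c, a)) + (w(-5, -4) + 103)**2 = -2*(I*sqrt(7) - 5)**2 + ((-1/3*(-4) + (1/3)*(-5)) + 103)**2 = -2*(-5 + I*sqrt(7))**2 + ((4/3 - 5/3) + 103)**2 = -2*(-5 + I*sqrt(7))**2 + (-1/3 + 103)**2 = -2*(-5 + I*sqrt(7))**2 + (308/3)**2 = -2*(-5 + I*sqrt(7))**2 + 94864/9 = 94864/9 - 2*(-5 + I*sqrt(7))**2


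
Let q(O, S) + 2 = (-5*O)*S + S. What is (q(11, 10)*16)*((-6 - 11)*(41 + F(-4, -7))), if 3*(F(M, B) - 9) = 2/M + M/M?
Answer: 22187312/3 ≈ 7.3958e+6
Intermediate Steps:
q(O, S) = -2 + S - 5*O*S (q(O, S) = -2 + ((-5*O)*S + S) = -2 + (-5*O*S + S) = -2 + (S - 5*O*S) = -2 + S - 5*O*S)
F(M, B) = 28/3 + 2/(3*M) (F(M, B) = 9 + (2/M + M/M)/3 = 9 + (2/M + 1)/3 = 9 + (1 + 2/M)/3 = 9 + (⅓ + 2/(3*M)) = 28/3 + 2/(3*M))
(q(11, 10)*16)*((-6 - 11)*(41 + F(-4, -7))) = ((-2 + 10 - 5*11*10)*16)*((-6 - 11)*(41 + (⅔)*(1 + 14*(-4))/(-4))) = ((-2 + 10 - 550)*16)*(-17*(41 + (⅔)*(-¼)*(1 - 56))) = (-542*16)*(-17*(41 + (⅔)*(-¼)*(-55))) = -(-147424)*(41 + 55/6) = -(-147424)*301/6 = -8672*(-5117/6) = 22187312/3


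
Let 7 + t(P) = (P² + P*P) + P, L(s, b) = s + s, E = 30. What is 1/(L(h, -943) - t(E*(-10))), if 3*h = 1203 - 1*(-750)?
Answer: -1/178391 ≈ -5.6057e-6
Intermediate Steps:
h = 651 (h = (1203 - 1*(-750))/3 = (1203 + 750)/3 = (⅓)*1953 = 651)
L(s, b) = 2*s
t(P) = -7 + P + 2*P² (t(P) = -7 + ((P² + P*P) + P) = -7 + ((P² + P²) + P) = -7 + (2*P² + P) = -7 + (P + 2*P²) = -7 + P + 2*P²)
1/(L(h, -943) - t(E*(-10))) = 1/(2*651 - (-7 + 30*(-10) + 2*(30*(-10))²)) = 1/(1302 - (-7 - 300 + 2*(-300)²)) = 1/(1302 - (-7 - 300 + 2*90000)) = 1/(1302 - (-7 - 300 + 180000)) = 1/(1302 - 1*179693) = 1/(1302 - 179693) = 1/(-178391) = -1/178391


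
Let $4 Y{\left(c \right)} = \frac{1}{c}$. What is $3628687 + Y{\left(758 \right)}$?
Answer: $\frac{11002178985}{3032} \approx 3.6287 \cdot 10^{6}$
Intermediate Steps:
$Y{\left(c \right)} = \frac{1}{4 c}$
$3628687 + Y{\left(758 \right)} = 3628687 + \frac{1}{4 \cdot 758} = 3628687 + \frac{1}{4} \cdot \frac{1}{758} = 3628687 + \frac{1}{3032} = \frac{11002178985}{3032}$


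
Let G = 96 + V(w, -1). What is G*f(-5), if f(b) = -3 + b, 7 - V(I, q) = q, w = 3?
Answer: -832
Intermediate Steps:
V(I, q) = 7 - q
G = 104 (G = 96 + (7 - 1*(-1)) = 96 + (7 + 1) = 96 + 8 = 104)
G*f(-5) = 104*(-3 - 5) = 104*(-8) = -832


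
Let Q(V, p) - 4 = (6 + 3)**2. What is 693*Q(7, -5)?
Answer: 58905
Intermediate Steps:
Q(V, p) = 85 (Q(V, p) = 4 + (6 + 3)**2 = 4 + 9**2 = 4 + 81 = 85)
693*Q(7, -5) = 693*85 = 58905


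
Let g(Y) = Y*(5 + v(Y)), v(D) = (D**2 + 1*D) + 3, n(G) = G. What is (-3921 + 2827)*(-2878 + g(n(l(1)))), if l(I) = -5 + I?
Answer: 3236052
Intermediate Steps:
v(D) = 3 + D + D**2 (v(D) = (D**2 + D) + 3 = (D + D**2) + 3 = 3 + D + D**2)
g(Y) = Y*(8 + Y + Y**2) (g(Y) = Y*(5 + (3 + Y + Y**2)) = Y*(8 + Y + Y**2))
(-3921 + 2827)*(-2878 + g(n(l(1)))) = (-3921 + 2827)*(-2878 + (-5 + 1)*(8 + (-5 + 1) + (-5 + 1)**2)) = -1094*(-2878 - 4*(8 - 4 + (-4)**2)) = -1094*(-2878 - 4*(8 - 4 + 16)) = -1094*(-2878 - 4*20) = -1094*(-2878 - 80) = -1094*(-2958) = 3236052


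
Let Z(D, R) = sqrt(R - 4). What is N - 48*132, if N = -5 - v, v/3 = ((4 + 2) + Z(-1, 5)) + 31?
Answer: -6455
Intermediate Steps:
Z(D, R) = sqrt(-4 + R)
v = 114 (v = 3*(((4 + 2) + sqrt(-4 + 5)) + 31) = 3*((6 + sqrt(1)) + 31) = 3*((6 + 1) + 31) = 3*(7 + 31) = 3*38 = 114)
N = -119 (N = -5 - 1*114 = -5 - 114 = -119)
N - 48*132 = -119 - 48*132 = -119 - 6336 = -6455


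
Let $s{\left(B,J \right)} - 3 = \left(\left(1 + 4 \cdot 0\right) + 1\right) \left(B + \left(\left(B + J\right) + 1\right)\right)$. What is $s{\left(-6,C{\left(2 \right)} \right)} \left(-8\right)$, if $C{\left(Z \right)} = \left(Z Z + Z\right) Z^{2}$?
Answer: $-232$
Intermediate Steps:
$C{\left(Z \right)} = Z^{2} \left(Z + Z^{2}\right)$ ($C{\left(Z \right)} = \left(Z^{2} + Z\right) Z^{2} = \left(Z + Z^{2}\right) Z^{2} = Z^{2} \left(Z + Z^{2}\right)$)
$s{\left(B,J \right)} = 5 + 2 J + 4 B$ ($s{\left(B,J \right)} = 3 + \left(\left(1 + 4 \cdot 0\right) + 1\right) \left(B + \left(\left(B + J\right) + 1\right)\right) = 3 + \left(\left(1 + 0\right) + 1\right) \left(B + \left(1 + B + J\right)\right) = 3 + \left(1 + 1\right) \left(1 + J + 2 B\right) = 3 + 2 \left(1 + J + 2 B\right) = 3 + \left(2 + 2 J + 4 B\right) = 5 + 2 J + 4 B$)
$s{\left(-6,C{\left(2 \right)} \right)} \left(-8\right) = \left(5 + 2 \cdot 2^{3} \left(1 + 2\right) + 4 \left(-6\right)\right) \left(-8\right) = \left(5 + 2 \cdot 8 \cdot 3 - 24\right) \left(-8\right) = \left(5 + 2 \cdot 24 - 24\right) \left(-8\right) = \left(5 + 48 - 24\right) \left(-8\right) = 29 \left(-8\right) = -232$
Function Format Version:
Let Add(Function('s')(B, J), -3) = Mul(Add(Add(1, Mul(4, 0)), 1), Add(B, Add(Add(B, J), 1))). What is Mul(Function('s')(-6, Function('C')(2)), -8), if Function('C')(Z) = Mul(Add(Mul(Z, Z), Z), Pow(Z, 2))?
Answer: -232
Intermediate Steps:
Function('C')(Z) = Mul(Pow(Z, 2), Add(Z, Pow(Z, 2))) (Function('C')(Z) = Mul(Add(Pow(Z, 2), Z), Pow(Z, 2)) = Mul(Add(Z, Pow(Z, 2)), Pow(Z, 2)) = Mul(Pow(Z, 2), Add(Z, Pow(Z, 2))))
Function('s')(B, J) = Add(5, Mul(2, J), Mul(4, B)) (Function('s')(B, J) = Add(3, Mul(Add(Add(1, Mul(4, 0)), 1), Add(B, Add(Add(B, J), 1)))) = Add(3, Mul(Add(Add(1, 0), 1), Add(B, Add(1, B, J)))) = Add(3, Mul(Add(1, 1), Add(1, J, Mul(2, B)))) = Add(3, Mul(2, Add(1, J, Mul(2, B)))) = Add(3, Add(2, Mul(2, J), Mul(4, B))) = Add(5, Mul(2, J), Mul(4, B)))
Mul(Function('s')(-6, Function('C')(2)), -8) = Mul(Add(5, Mul(2, Mul(Pow(2, 3), Add(1, 2))), Mul(4, -6)), -8) = Mul(Add(5, Mul(2, Mul(8, 3)), -24), -8) = Mul(Add(5, Mul(2, 24), -24), -8) = Mul(Add(5, 48, -24), -8) = Mul(29, -8) = -232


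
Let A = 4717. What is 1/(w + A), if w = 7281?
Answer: 1/11998 ≈ 8.3347e-5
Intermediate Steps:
1/(w + A) = 1/(7281 + 4717) = 1/11998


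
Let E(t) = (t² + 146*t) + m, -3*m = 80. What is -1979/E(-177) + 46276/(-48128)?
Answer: -260945773/197096192 ≈ -1.3240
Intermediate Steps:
m = -80/3 (m = -⅓*80 = -80/3 ≈ -26.667)
E(t) = -80/3 + t² + 146*t (E(t) = (t² + 146*t) - 80/3 = -80/3 + t² + 146*t)
-1979/E(-177) + 46276/(-48128) = -1979/(-80/3 + (-177)² + 146*(-177)) + 46276/(-48128) = -1979/(-80/3 + 31329 - 25842) + 46276*(-1/48128) = -1979/16381/3 - 11569/12032 = -1979*3/16381 - 11569/12032 = -5937/16381 - 11569/12032 = -260945773/197096192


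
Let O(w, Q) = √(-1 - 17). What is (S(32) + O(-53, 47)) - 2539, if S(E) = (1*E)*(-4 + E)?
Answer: -1643 + 3*I*√2 ≈ -1643.0 + 4.2426*I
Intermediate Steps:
O(w, Q) = 3*I*√2 (O(w, Q) = √(-18) = 3*I*√2)
S(E) = E*(-4 + E)
(S(32) + O(-53, 47)) - 2539 = (32*(-4 + 32) + 3*I*√2) - 2539 = (32*28 + 3*I*√2) - 2539 = (896 + 3*I*√2) - 2539 = -1643 + 3*I*√2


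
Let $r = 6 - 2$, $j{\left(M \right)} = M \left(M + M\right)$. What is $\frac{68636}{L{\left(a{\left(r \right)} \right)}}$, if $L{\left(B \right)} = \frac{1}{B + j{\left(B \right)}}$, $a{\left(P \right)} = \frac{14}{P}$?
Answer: $1921808$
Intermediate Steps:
$j{\left(M \right)} = 2 M^{2}$ ($j{\left(M \right)} = M 2 M = 2 M^{2}$)
$r = 4$
$L{\left(B \right)} = \frac{1}{B + 2 B^{2}}$
$\frac{68636}{L{\left(a{\left(r \right)} \right)}} = \frac{68636}{\frac{1}{14 \cdot \frac{1}{4}} \frac{1}{1 + 2 \cdot \frac{14}{4}}} = \frac{68636}{\frac{1}{14 \cdot \frac{1}{4}} \frac{1}{1 + 2 \cdot 14 \cdot \frac{1}{4}}} = \frac{68636}{\frac{1}{\frac{7}{2}} \frac{1}{1 + 2 \cdot \frac{7}{2}}} = \frac{68636}{\frac{2}{7} \frac{1}{1 + 7}} = \frac{68636}{\frac{2}{7} \cdot \frac{1}{8}} = 68636 \frac{1}{\frac{1}{28}} = 68636 \cdot 28 = 1921808$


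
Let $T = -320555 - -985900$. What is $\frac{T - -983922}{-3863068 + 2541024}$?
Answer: $- \frac{1649267}{1322044} \approx -1.2475$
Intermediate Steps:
$T = 665345$ ($T = -320555 + 985900 = 665345$)
$\frac{T - -983922}{-3863068 + 2541024} = \frac{665345 - -983922}{-3863068 + 2541024} = \frac{665345 + \left(-339159 + 1323081\right)}{-1322044} = \left(665345 + 983922\right) \left(- \frac{1}{1322044}\right) = 1649267 \left(- \frac{1}{1322044}\right) = - \frac{1649267}{1322044}$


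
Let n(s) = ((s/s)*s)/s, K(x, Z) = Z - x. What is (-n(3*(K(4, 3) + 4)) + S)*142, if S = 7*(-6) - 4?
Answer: -6674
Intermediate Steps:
n(s) = 1 (n(s) = (1*s)/s = s/s = 1)
S = -46 (S = -42 - 4 = -46)
(-n(3*(K(4, 3) + 4)) + S)*142 = (-1*1 - 46)*142 = (-1 - 46)*142 = -47*142 = -6674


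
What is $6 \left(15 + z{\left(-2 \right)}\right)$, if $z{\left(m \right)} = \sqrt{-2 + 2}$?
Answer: $90$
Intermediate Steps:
$z{\left(m \right)} = 0$ ($z{\left(m \right)} = \sqrt{0} = 0$)
$6 \left(15 + z{\left(-2 \right)}\right) = 6 \left(15 + 0\right) = 6 \cdot 15 = 90$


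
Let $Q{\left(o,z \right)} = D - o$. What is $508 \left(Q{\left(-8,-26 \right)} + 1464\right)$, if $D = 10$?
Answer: $752856$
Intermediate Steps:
$Q{\left(o,z \right)} = 10 - o$
$508 \left(Q{\left(-8,-26 \right)} + 1464\right) = 508 \left(\left(10 - -8\right) + 1464\right) = 508 \left(\left(10 + 8\right) + 1464\right) = 508 \left(18 + 1464\right) = 508 \cdot 1482 = 752856$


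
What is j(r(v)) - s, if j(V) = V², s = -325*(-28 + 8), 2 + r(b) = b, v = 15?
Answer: -6331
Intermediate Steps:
r(b) = -2 + b
s = 6500 (s = -325*(-20) = 6500)
j(r(v)) - s = (-2 + 15)² - 1*6500 = 13² - 6500 = 169 - 6500 = -6331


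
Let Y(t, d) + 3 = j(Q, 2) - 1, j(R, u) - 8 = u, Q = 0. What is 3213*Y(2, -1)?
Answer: 19278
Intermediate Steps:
j(R, u) = 8 + u
Y(t, d) = 6 (Y(t, d) = -3 + ((8 + 2) - 1) = -3 + (10 - 1) = -3 + 9 = 6)
3213*Y(2, -1) = 3213*6 = 19278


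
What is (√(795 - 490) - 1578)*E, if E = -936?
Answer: 1477008 - 936*√305 ≈ 1.4607e+6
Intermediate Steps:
(√(795 - 490) - 1578)*E = (√(795 - 490) - 1578)*(-936) = (√305 - 1578)*(-936) = (-1578 + √305)*(-936) = 1477008 - 936*√305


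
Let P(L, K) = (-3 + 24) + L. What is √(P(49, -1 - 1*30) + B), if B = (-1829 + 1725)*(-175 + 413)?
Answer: I*√24682 ≈ 157.1*I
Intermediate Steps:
P(L, K) = 21 + L
B = -24752 (B = -104*238 = -24752)
√(P(49, -1 - 1*30) + B) = √((21 + 49) - 24752) = √(70 - 24752) = √(-24682) = I*√24682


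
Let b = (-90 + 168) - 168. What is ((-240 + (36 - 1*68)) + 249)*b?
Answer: 2070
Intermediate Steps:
b = -90 (b = 78 - 168 = -90)
((-240 + (36 - 1*68)) + 249)*b = ((-240 + (36 - 1*68)) + 249)*(-90) = ((-240 + (36 - 68)) + 249)*(-90) = ((-240 - 32) + 249)*(-90) = (-272 + 249)*(-90) = -23*(-90) = 2070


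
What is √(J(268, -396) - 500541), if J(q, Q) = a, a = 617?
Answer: 2*I*√124981 ≈ 707.05*I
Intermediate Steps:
J(q, Q) = 617
√(J(268, -396) - 500541) = √(617 - 500541) = √(-499924) = 2*I*√124981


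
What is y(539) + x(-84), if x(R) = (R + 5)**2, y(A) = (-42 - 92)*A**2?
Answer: -38923573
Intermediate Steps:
y(A) = -134*A**2
x(R) = (5 + R)**2
y(539) + x(-84) = -134*539**2 + (5 - 84)**2 = -134*290521 + (-79)**2 = -38929814 + 6241 = -38923573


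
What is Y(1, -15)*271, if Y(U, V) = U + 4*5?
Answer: 5691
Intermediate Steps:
Y(U, V) = 20 + U (Y(U, V) = U + 20 = 20 + U)
Y(1, -15)*271 = (20 + 1)*271 = 21*271 = 5691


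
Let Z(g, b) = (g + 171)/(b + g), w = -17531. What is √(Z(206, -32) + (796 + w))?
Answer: I*√602382/6 ≈ 129.36*I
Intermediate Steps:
Z(g, b) = (171 + g)/(b + g)
√(Z(206, -32) + (796 + w)) = √((171 + 206)/(-32 + 206) + (796 - 17531)) = √(377/174 - 16735) = √((1/174)*377 - 16735) = √(13/6 - 16735) = √(-100397/6) = I*√602382/6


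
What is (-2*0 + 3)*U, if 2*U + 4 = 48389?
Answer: 145155/2 ≈ 72578.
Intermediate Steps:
U = 48385/2 (U = -2 + (1/2)*48389 = -2 + 48389/2 = 48385/2 ≈ 24193.)
(-2*0 + 3)*U = (-2*0 + 3)*(48385/2) = (0 + 3)*(48385/2) = 3*(48385/2) = 145155/2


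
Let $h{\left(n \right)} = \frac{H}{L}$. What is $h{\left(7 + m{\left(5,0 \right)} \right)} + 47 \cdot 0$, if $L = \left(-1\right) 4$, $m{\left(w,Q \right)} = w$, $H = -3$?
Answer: $\frac{3}{4} \approx 0.75$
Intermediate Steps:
$L = -4$
$h{\left(n \right)} = \frac{3}{4}$ ($h{\left(n \right)} = - \frac{3}{-4} = \left(-3\right) \left(- \frac{1}{4}\right) = \frac{3}{4}$)
$h{\left(7 + m{\left(5,0 \right)} \right)} + 47 \cdot 0 = \frac{3}{4} + 47 \cdot 0 = \frac{3}{4} + 0 = \frac{3}{4}$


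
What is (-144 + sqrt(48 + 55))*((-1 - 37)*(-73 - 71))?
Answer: -787968 + 5472*sqrt(103) ≈ -7.3243e+5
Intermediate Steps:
(-144 + sqrt(48 + 55))*((-1 - 37)*(-73 - 71)) = (-144 + sqrt(103))*(-38*(-144)) = (-144 + sqrt(103))*5472 = -787968 + 5472*sqrt(103)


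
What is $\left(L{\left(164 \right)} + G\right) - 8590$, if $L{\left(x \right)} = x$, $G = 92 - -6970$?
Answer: $-1364$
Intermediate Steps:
$G = 7062$ ($G = 92 + 6970 = 7062$)
$\left(L{\left(164 \right)} + G\right) - 8590 = \left(164 + 7062\right) - 8590 = 7226 - 8590 = -1364$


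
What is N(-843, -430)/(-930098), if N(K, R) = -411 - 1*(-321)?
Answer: 45/465049 ≈ 9.6764e-5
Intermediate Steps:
N(K, R) = -90 (N(K, R) = -411 + 321 = -90)
N(-843, -430)/(-930098) = -90/(-930098) = -90*(-1/930098) = 45/465049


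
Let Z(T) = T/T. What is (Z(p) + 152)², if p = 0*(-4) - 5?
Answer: 23409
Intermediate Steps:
p = -5 (p = 0 - 5 = -5)
Z(T) = 1
(Z(p) + 152)² = (1 + 152)² = 153² = 23409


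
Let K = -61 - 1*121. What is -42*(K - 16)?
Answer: 8316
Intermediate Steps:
K = -182 (K = -61 - 121 = -182)
-42*(K - 16) = -42*(-182 - 16) = -42*(-198) = 8316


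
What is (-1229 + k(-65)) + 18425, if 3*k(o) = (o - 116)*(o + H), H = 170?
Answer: 10861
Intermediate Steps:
k(o) = (-116 + o)*(170 + o)/3 (k(o) = ((o - 116)*(o + 170))/3 = ((-116 + o)*(170 + o))/3 = (-116 + o)*(170 + o)/3)
(-1229 + k(-65)) + 18425 = (-1229 + (-19720/3 + 18*(-65) + (⅓)*(-65)²)) + 18425 = (-1229 + (-19720/3 - 1170 + (⅓)*4225)) + 18425 = (-1229 + (-19720/3 - 1170 + 4225/3)) + 18425 = (-1229 - 6335) + 18425 = -7564 + 18425 = 10861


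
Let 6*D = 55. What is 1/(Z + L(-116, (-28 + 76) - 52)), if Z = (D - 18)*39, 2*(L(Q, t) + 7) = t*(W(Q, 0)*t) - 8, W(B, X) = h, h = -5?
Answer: -2/791 ≈ -0.0025284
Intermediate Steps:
W(B, X) = -5
D = 55/6 (D = (1/6)*55 = 55/6 ≈ 9.1667)
L(Q, t) = -11 - 5*t**2/2 (L(Q, t) = -7 + (t*(-5*t) - 8)/2 = -7 + (-5*t**2 - 8)/2 = -7 + (-8 - 5*t**2)/2 = -7 + (-4 - 5*t**2/2) = -11 - 5*t**2/2)
Z = -689/2 (Z = (55/6 - 18)*39 = -53/6*39 = -689/2 ≈ -344.50)
1/(Z + L(-116, (-28 + 76) - 52)) = 1/(-689/2 + (-11 - 5*((-28 + 76) - 52)**2/2)) = 1/(-689/2 + (-11 - 5*(48 - 52)**2/2)) = 1/(-689/2 + (-11 - 5/2*(-4)**2)) = 1/(-689/2 + (-11 - 5/2*16)) = 1/(-689/2 + (-11 - 40)) = 1/(-689/2 - 51) = 1/(-791/2) = -2/791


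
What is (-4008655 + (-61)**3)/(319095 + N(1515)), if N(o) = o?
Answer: -2117818/160305 ≈ -13.211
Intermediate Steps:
(-4008655 + (-61)**3)/(319095 + N(1515)) = (-4008655 + (-61)**3)/(319095 + 1515) = (-4008655 - 226981)/320610 = -4235636*1/320610 = -2117818/160305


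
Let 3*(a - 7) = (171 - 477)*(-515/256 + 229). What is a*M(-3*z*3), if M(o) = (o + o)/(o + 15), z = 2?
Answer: -8887989/32 ≈ -2.7775e+5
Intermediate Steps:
M(o) = 2*o/(15 + o) (M(o) = (2*o)/(15 + o) = 2*o/(15 + o))
a = -2962663/128 (a = 7 + ((171 - 477)*(-515/256 + 229))/3 = 7 + (-306*(-515*1/256 + 229))/3 = 7 + (-306*(-515/256 + 229))/3 = 7 + (-306*58109/256)/3 = 7 + (⅓)*(-8890677/128) = 7 - 2963559/128 = -2962663/128 ≈ -23146.)
a*M(-3*z*3) = -2962663*-3*2*3/(64*(15 - 3*2*3)) = -2962663*(-6*3)/(64*(15 - 6*3)) = -2962663*(-18)/(64*(15 - 18)) = -2962663*(-18)/(64*(-3)) = -2962663*(-18)*(-1)/(64*3) = -2962663/128*12 = -8887989/32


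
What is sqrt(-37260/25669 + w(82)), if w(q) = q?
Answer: sqrt(53073173062)/25669 ≈ 8.9749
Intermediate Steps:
sqrt(-37260/25669 + w(82)) = sqrt(-37260/25669 + 82) = sqrt(2067598/25669) = sqrt(53073173062)/25669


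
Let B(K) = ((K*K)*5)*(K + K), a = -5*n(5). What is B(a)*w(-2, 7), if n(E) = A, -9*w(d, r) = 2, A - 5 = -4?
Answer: 2500/9 ≈ 277.78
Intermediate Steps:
A = 1 (A = 5 - 4 = 1)
w(d, r) = -2/9 (w(d, r) = -⅑*2 = -2/9)
n(E) = 1
a = -5 (a = -5*1 = -5)
B(K) = 10*K³ (B(K) = (K²*5)*(2*K) = (5*K²)*(2*K) = 10*K³)
B(a)*w(-2, 7) = (10*(-5)³)*(-2/9) = (10*(-125))*(-2/9) = -1250*(-2/9) = 2500/9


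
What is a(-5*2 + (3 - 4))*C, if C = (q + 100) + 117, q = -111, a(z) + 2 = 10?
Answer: 848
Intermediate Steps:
a(z) = 8 (a(z) = -2 + 10 = 8)
C = 106 (C = (-111 + 100) + 117 = -11 + 117 = 106)
a(-5*2 + (3 - 4))*C = 8*106 = 848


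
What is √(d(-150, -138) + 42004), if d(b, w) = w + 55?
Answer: √41921 ≈ 204.75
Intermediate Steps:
d(b, w) = 55 + w
√(d(-150, -138) + 42004) = √((55 - 138) + 42004) = √(-83 + 42004) = √41921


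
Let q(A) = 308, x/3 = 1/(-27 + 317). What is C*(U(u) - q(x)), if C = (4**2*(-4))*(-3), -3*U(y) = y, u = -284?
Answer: -40960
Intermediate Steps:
U(y) = -y/3
x = 3/290 (x = 3/(-27 + 317) = 3/290 ≈ 0.010345)
C = 192 (C = (16*(-4))*(-3) = -64*(-3) = 192)
C*(U(u) - q(x)) = 192*(-1/3*(-284) - 1*308) = 192*(284/3 - 308) = 192*(-640/3) = -40960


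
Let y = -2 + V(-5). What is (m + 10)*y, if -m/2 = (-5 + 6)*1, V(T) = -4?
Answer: -48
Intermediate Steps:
m = -2 (m = -2*(-5 + 6) = -2 ≈ -2.0000)
y = -6 (y = -2 - 4 = -6)
(m + 10)*y = (-2 + 10)*(-6) = 8*(-6) = -48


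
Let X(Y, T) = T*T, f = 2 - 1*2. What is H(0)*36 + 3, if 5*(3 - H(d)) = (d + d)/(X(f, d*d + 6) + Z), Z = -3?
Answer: 111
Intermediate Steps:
f = 0 (f = 2 - 2 = 0)
X(Y, T) = T²
H(d) = 3 - 2*d/(5*(-3 + (6 + d²)²)) (H(d) = 3 - (d + d)/(5*((d*d + 6)² - 3)) = 3 - 2*d/(5*((d² + 6)² - 3)) = 3 - 2*d/(5*((6 + d²)² - 3)) = 3 - 2*d/(5*(-3 + (6 + d²)²)))
H(0)*36 + 3 = ((-45 - 2*0 + 15*(6 + 0²)²)/(5*(-3 + (6 + 0²)²)))*36 + 3 = ((-45 + 0 + 15*(6 + 0)²)/(5*(-3 + (6 + 0)²)))*36 + 3 = ((-45 + 0 + 15*6²)/(5*(-3 + 6²)))*36 + 3 = ((-45 + 0 + 15*36)/(5*(-3 + 36)))*36 + 3 = ((⅕)*(-45 + 0 + 540)/33)*36 + 3 = ((⅕)*(1/33)*495)*36 + 3 = 3*36 + 3 = 108 + 3 = 111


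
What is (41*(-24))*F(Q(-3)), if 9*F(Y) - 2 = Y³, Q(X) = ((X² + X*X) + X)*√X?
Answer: -656/3 + 1107000*I*√3 ≈ -218.67 + 1.9174e+6*I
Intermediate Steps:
Q(X) = √X*(X + 2*X²) (Q(X) = ((X² + X²) + X)*√X = (2*X² + X)*√X = (X + 2*X²)*√X = √X*(X + 2*X²))
F(Y) = 2/9 + Y³/9
(41*(-24))*F(Q(-3)) = (41*(-24))*(2/9 + ((-3)^(3/2)*(1 + 2*(-3)))³/9) = -984*(2/9 + ((-3*I*√3)*(1 - 6))³/9) = -984*(2/9 + (-3*I*√3*(-5))³/9) = -984*(2/9 + (15*I*√3)³/9) = -984*(2/9 + (-10125*I*√3)/9) = -984*(2/9 - 1125*I*√3) = -656/3 + 1107000*I*√3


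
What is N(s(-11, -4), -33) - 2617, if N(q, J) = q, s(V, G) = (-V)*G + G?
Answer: -2665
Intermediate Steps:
s(V, G) = G - G*V (s(V, G) = -G*V + G = G - G*V)
N(s(-11, -4), -33) - 2617 = -4*(1 - 1*(-11)) - 2617 = -4*(1 + 11) - 2617 = -4*12 - 2617 = -48 - 2617 = -2665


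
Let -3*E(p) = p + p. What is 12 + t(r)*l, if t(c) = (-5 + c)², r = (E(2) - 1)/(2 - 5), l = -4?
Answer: -4804/81 ≈ -59.309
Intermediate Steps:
E(p) = -2*p/3 (E(p) = -(p + p)/3 = -2*p/3)
r = 7/9 (r = (-⅔*2 - 1)/(2 - 5) = (-4/3 - 1)/(-3) = -7/3*(-⅓) = 7/9 ≈ 0.77778)
12 + t(r)*l = 12 + (-5 + 7/9)²*(-4) = 12 + (-38/9)²*(-4) = 12 + (1444/81)*(-4) = 12 - 5776/81 = -4804/81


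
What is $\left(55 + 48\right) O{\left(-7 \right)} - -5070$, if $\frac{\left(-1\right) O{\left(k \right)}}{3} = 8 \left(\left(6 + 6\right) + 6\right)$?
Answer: $-39426$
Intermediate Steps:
$O{\left(k \right)} = -432$ ($O{\left(k \right)} = - 3 \cdot 8 \left(\left(6 + 6\right) + 6\right) = - 3 \cdot 8 \left(12 + 6\right) = - 3 \cdot 8 \cdot 18 = \left(-3\right) 144 = -432$)
$\left(55 + 48\right) O{\left(-7 \right)} - -5070 = \left(55 + 48\right) \left(-432\right) - -5070 = 103 \left(-432\right) + 5070 = -44496 + 5070 = -39426$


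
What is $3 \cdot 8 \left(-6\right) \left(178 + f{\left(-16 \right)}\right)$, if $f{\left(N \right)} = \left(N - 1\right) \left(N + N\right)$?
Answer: $-103968$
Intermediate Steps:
$f{\left(N \right)} = 2 N \left(-1 + N\right)$ ($f{\left(N \right)} = \left(-1 + N\right) 2 N = 2 N \left(-1 + N\right)$)
$3 \cdot 8 \left(-6\right) \left(178 + f{\left(-16 \right)}\right) = 3 \cdot 8 \left(-6\right) \left(178 + 2 \left(-16\right) \left(-1 - 16\right)\right) = 24 \left(-6\right) \left(178 + 2 \left(-16\right) \left(-17\right)\right) = - 144 \left(178 + 544\right) = \left(-144\right) 722 = -103968$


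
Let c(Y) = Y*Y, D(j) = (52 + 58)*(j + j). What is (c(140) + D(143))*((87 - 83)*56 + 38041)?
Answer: 1953810900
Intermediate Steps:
D(j) = 220*j (D(j) = 110*(2*j) = 220*j)
c(Y) = Y²
(c(140) + D(143))*((87 - 83)*56 + 38041) = (140² + 220*143)*((87 - 83)*56 + 38041) = (19600 + 31460)*(4*56 + 38041) = 51060*(224 + 38041) = 51060*38265 = 1953810900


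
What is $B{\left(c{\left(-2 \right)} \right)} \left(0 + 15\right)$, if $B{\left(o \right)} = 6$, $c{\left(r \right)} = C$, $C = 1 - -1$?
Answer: $90$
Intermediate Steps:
$C = 2$ ($C = 1 + 1 = 2$)
$c{\left(r \right)} = 2$
$B{\left(c{\left(-2 \right)} \right)} \left(0 + 15\right) = 6 \left(0 + 15\right) = 6 \cdot 15 = 90$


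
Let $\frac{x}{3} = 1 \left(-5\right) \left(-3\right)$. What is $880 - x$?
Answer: $835$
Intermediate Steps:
$x = 45$ ($x = 3 \cdot 1 \left(-5\right) \left(-3\right) = 3 \left(\left(-5\right) \left(-3\right)\right) = 3 \cdot 15 = 45$)
$880 - x = 880 - 45 = 835$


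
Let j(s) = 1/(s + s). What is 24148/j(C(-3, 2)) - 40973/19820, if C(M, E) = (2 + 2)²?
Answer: 15315586547/19820 ≈ 7.7273e+5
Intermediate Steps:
C(M, E) = 16 (C(M, E) = 4² = 16)
j(s) = 1/(2*s)
24148/j(C(-3, 2)) - 40973/19820 = 24148/(((½)/16)) - 40973/19820 = 24148/(((½)*(1/16))) - 40973*1/19820 = 24148/(1/32) - 40973/19820 = 24148*32 - 40973/19820 = 772736 - 40973/19820 = 15315586547/19820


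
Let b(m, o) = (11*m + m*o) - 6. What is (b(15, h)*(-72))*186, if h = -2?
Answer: -1727568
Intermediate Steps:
b(m, o) = -6 + 11*m + m*o
(b(15, h)*(-72))*186 = ((-6 + 11*15 + 15*(-2))*(-72))*186 = ((-6 + 165 - 30)*(-72))*186 = (129*(-72))*186 = -9288*186 = -1727568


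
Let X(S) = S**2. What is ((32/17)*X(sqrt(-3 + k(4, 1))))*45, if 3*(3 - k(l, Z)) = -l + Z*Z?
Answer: 1440/17 ≈ 84.706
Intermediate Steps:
k(l, Z) = 3 - Z**2/3 + l/3 (k(l, Z) = 3 - (-l + Z*Z)/3 = 3 - (-l + Z**2)/3 = 3 - (Z**2 - l)/3 = 3 + (-Z**2/3 + l/3) = 3 - Z**2/3 + l/3)
((32/17)*X(sqrt(-3 + k(4, 1))))*45 = ((32/17)*(sqrt(-3 + (3 - 1/3*1**2 + (1/3)*4)))**2)*45 = ((32*(1/17))*(sqrt(-3 + (3 - 1/3*1 + 4/3)))**2)*45 = (32*(sqrt(-3 + (3 - 1/3 + 4/3)))**2/17)*45 = (32*(sqrt(-3 + 4))**2/17)*45 = (32*(sqrt(1))**2/17)*45 = ((32/17)*1**2)*45 = ((32/17)*1)*45 = (32/17)*45 = 1440/17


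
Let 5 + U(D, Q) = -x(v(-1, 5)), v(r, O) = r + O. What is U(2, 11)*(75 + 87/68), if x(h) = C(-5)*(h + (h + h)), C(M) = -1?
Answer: 36309/68 ≈ 533.96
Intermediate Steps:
v(r, O) = O + r
x(h) = -3*h (x(h) = -(h + (h + h)) = -(h + 2*h) = -3*h)
U(D, Q) = 7 (U(D, Q) = -5 - (-3)*(5 - 1) = -5 - (-3)*4 = -5 - 1*(-12) = -5 + 12 = 7)
U(2, 11)*(75 + 87/68) = 7*(75 + 87/68) = 7*(5187/68) = 36309/68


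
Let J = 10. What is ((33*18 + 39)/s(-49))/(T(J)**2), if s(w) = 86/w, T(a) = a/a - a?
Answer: -10339/2322 ≈ -4.4526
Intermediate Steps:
T(a) = 1 - a
((33*18 + 39)/s(-49))/(T(J)**2) = ((33*18 + 39)/((86/(-49))))/((1 - 1*10)**2) = ((594 + 39)/((86*(-1/49))))/((1 - 10)**2) = (633/(-86/49))/((-9)**2) = (633*(-49/86))/81 = -31017/86*1/81 = -10339/2322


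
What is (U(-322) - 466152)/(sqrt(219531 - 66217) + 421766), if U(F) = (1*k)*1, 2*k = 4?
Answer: -98303110450/88943202721 + 233075*sqrt(153314)/88943202721 ≈ -1.1042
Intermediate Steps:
k = 2 (k = (1/2)*4 = 2)
U(F) = 2 (U(F) = (1*2)*1 = 2*1 = 2)
(U(-322) - 466152)/(sqrt(219531 - 66217) + 421766) = (2 - 466152)/(sqrt(219531 - 66217) + 421766) = -466150/(sqrt(153314) + 421766) = -466150/(421766 + sqrt(153314))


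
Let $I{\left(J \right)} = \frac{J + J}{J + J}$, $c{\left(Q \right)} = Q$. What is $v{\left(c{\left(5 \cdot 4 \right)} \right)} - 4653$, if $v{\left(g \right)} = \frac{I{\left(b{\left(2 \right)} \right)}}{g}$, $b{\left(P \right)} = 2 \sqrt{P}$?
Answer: $- \frac{93059}{20} \approx -4653.0$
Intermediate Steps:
$I{\left(J \right)} = 1$ ($I{\left(J \right)} = \frac{2 J}{2 J} = 2 J \frac{1}{2 J} = 1$)
$v{\left(g \right)} = \frac{1}{g}$ ($v{\left(g \right)} = 1 \frac{1}{g} = \frac{1}{g}$)
$v{\left(c{\left(5 \cdot 4 \right)} \right)} - 4653 = \frac{1}{5 \cdot 4} - 4653 = \frac{1}{20} - 4653 = - \frac{93059}{20}$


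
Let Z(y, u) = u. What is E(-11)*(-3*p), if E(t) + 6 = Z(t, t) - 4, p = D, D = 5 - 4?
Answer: 63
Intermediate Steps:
D = 1
p = 1
E(t) = -10 + t (E(t) = -6 + (t - 4) = -6 + (-4 + t) = -10 + t)
E(-11)*(-3*p) = (-10 - 11)*(-3*1) = -21*(-3) = 63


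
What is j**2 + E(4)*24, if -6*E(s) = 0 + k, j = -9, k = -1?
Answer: 85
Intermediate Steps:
E(s) = 1/6 (E(s) = -(0 - 1)/6 = -1/6*(-1) = 1/6)
j**2 + E(4)*24 = (-9)**2 + (1/6)*24 = 81 + 4 = 85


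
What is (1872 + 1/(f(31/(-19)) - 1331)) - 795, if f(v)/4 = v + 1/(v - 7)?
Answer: 1122549859/1042294 ≈ 1077.0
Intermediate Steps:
f(v) = 4*v + 4/(-7 + v) (f(v) = 4*(v + 1/(v - 7)) = 4*(v + 1/(-7 + v)) = 4*v + 4/(-7 + v))
(1872 + 1/(f(31/(-19)) - 1331)) - 795 = (1872 + 1/(4*(1 + (31/(-19))**2 - 217/(-19))/(-7 + 31/(-19)) - 1331)) - 795 = (1872 + 1/(4*(1 + (31*(-1/19))**2 - 217*(-1)/19)/(-7 + 31*(-1/19)) - 1331)) - 795 = (1872 + 1/(4*(1 + (-31/19)**2 - 7*(-31/19))/(-7 - 31/19) - 1331)) - 795 = (1872 + 1/(4*(1 + 961/361 + 217/19)/(-164/19) - 1331)) - 795 = (1872 + 1/(4*(-19/164)*(5445/361) - 1331)) - 795 = (1872 + 1/(-5445/779 - 1331)) - 795 = (1872 + 1/(-1042294/779)) - 795 = (1872 - 779/1042294) - 795 = 1951173589/1042294 - 795 = 1122549859/1042294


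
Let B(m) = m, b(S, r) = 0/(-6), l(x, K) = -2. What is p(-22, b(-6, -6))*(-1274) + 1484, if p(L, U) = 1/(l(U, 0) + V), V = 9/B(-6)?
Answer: 1848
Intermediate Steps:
b(S, r) = 0 (b(S, r) = 0*(-⅙) = 0)
V = -3/2 (V = 9/(-6) = 9*(-⅙) = -3/2 ≈ -1.5000)
p(L, U) = -2/7 (p(L, U) = 1/(-2 - 3/2) = 1/(-7/2) = -2/7)
p(-22, b(-6, -6))*(-1274) + 1484 = -2/7*(-1274) + 1484 = 364 + 1484 = 1848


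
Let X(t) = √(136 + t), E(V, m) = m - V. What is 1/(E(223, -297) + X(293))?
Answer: -40/20767 - √429/269971 ≈ -0.0020029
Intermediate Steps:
1/(E(223, -297) + X(293)) = 1/((-297 - 1*223) + √(136 + 293)) = 1/((-297 - 223) + √429) = 1/(-520 + √429)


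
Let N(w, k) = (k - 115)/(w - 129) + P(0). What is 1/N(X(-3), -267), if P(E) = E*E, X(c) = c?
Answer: 66/191 ≈ 0.34555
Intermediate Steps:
P(E) = E²
N(w, k) = (-115 + k)/(-129 + w) (N(w, k) = (k - 115)/(w - 129) + 0² = (-115 + k)/(-129 + w) + 0 = (-115 + k)/(-129 + w))
1/N(X(-3), -267) = 1/((-115 - 267)/(-129 - 3)) = 1/(-382/(-132)) = 1/(-1/132*(-382)) = 1/(191/66) = 66/191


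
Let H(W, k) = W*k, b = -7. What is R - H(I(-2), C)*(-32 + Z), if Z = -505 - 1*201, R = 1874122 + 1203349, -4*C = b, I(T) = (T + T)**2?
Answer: 3098135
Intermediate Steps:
I(T) = 4*T**2 (I(T) = (2*T)**2 = 4*T**2)
C = 7/4 (C = -1/4*(-7) = 7/4 ≈ 1.7500)
R = 3077471
Z = -706 (Z = -505 - 201 = -706)
R - H(I(-2), C)*(-32 + Z) = 3077471 - (4*(-2)**2)*(7/4)*(-32 - 706) = 3077471 - (4*4)*(7/4)*(-738) = 3077471 - 16*(7/4)*(-738) = 3077471 - 28*(-738) = 3077471 - 1*(-20664) = 3077471 + 20664 = 3098135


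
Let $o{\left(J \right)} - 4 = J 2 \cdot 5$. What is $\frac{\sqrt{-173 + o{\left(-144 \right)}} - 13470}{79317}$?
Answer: $- \frac{4490}{26439} + \frac{i \sqrt{1609}}{79317} \approx -0.16982 + 0.00050572 i$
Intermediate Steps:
$o{\left(J \right)} = 4 + 10 J$ ($o{\left(J \right)} = 4 + J 2 \cdot 5 = 4 + 2 J 5 = 4 + 10 J$)
$\frac{\sqrt{-173 + o{\left(-144 \right)}} - 13470}{79317} = \frac{\sqrt{-173 + \left(4 + 10 \left(-144\right)\right)} - 13470}{79317} = \left(\sqrt{-173 + \left(4 - 1440\right)} - 13470\right) \frac{1}{79317} = \left(\sqrt{-173 - 1436} - 13470\right) \frac{1}{79317} = \left(\sqrt{-1609} - 13470\right) \frac{1}{79317} = \left(i \sqrt{1609} - 13470\right) \frac{1}{79317} = \left(-13470 + i \sqrt{1609}\right) \frac{1}{79317} = - \frac{4490}{26439} + \frac{i \sqrt{1609}}{79317}$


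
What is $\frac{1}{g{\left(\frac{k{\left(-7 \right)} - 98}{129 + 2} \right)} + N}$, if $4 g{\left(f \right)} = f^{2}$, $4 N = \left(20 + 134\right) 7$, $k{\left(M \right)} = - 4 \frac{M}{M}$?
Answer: $\frac{34322}{9254981} \approx 0.0037085$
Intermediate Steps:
$k{\left(M \right)} = -4$ ($k{\left(M \right)} = \left(-4\right) 1 = -4$)
$N = \frac{539}{2}$ ($N = \frac{\left(20 + 134\right) 7}{4} = \frac{154 \cdot 7}{4} = \frac{1}{4} \cdot 1078 = \frac{539}{2} \approx 269.5$)
$g{\left(f \right)} = \frac{f^{2}}{4}$
$\frac{1}{g{\left(\frac{k{\left(-7 \right)} - 98}{129 + 2} \right)} + N} = \frac{1}{\frac{\left(\frac{-4 - 98}{129 + 2}\right)^{2}}{4} + \frac{539}{2}} = \frac{1}{\frac{\left(- \frac{102}{131}\right)^{2}}{4} + \frac{539}{2}} = \frac{1}{\frac{1}{4} \cdot \frac{10404}{17161} + \frac{539}{2}} = \frac{1}{\frac{2601}{17161} + \frac{539}{2}} = \frac{1}{\frac{9254981}{34322}} = \frac{34322}{9254981}$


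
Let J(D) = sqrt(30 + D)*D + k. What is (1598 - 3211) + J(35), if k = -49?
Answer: -1662 + 35*sqrt(65) ≈ -1379.8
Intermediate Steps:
J(D) = -49 + D*sqrt(30 + D) (J(D) = sqrt(30 + D)*D - 49 = D*sqrt(30 + D) - 49 = -49 + D*sqrt(30 + D))
(1598 - 3211) + J(35) = (1598 - 3211) + (-49 + 35*sqrt(30 + 35)) = -1613 + (-49 + 35*sqrt(65)) = -1662 + 35*sqrt(65)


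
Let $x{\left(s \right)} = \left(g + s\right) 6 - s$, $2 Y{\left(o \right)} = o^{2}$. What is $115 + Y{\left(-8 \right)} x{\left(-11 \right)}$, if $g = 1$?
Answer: $-1453$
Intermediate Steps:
$Y{\left(o \right)} = \frac{o^{2}}{2}$
$x{\left(s \right)} = 6 + 5 s$ ($x{\left(s \right)} = \left(1 + s\right) 6 - s = \left(6 + 6 s\right) - s = 6 + 5 s$)
$115 + Y{\left(-8 \right)} x{\left(-11 \right)} = 115 + \frac{\left(-8\right)^{2}}{2} \left(6 + 5 \left(-11\right)\right) = 115 + \frac{1}{2} \cdot 64 \left(6 - 55\right) = 115 + 32 \left(-49\right) = 115 - 1568 = -1453$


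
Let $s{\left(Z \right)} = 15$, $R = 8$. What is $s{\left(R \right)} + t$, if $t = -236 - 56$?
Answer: $-277$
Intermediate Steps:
$t = -292$
$s{\left(R \right)} + t = 15 - 292 = -277$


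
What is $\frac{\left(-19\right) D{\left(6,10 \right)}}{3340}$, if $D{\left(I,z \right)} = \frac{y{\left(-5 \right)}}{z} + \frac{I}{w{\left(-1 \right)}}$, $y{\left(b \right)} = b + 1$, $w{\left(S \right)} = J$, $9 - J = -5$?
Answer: $- \frac{19}{116900} \approx -0.00016253$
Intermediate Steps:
$J = 14$ ($J = 9 - -5 = 9 + 5 = 14$)
$w{\left(S \right)} = 14$
$y{\left(b \right)} = 1 + b$
$D{\left(I,z \right)} = - \frac{4}{z} + \frac{I}{14}$ ($D{\left(I,z \right)} = \frac{1 - 5}{z} + \frac{I}{14} = - \frac{4}{z} + I \frac{1}{14} = - \frac{4}{z} + \frac{I}{14}$)
$\frac{\left(-19\right) D{\left(6,10 \right)}}{3340} = \frac{\left(-19\right) \left(- \frac{4}{10} + \frac{1}{14} \cdot 6\right)}{3340} = - 19 \left(\left(-4\right) \frac{1}{10} + \frac{3}{7}\right) \frac{1}{3340} = - 19 \left(- \frac{2}{5} + \frac{3}{7}\right) \frac{1}{3340} = \left(-19\right) \frac{1}{35} \cdot \frac{1}{3340} = \left(- \frac{19}{35}\right) \frac{1}{3340} = - \frac{19}{116900}$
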